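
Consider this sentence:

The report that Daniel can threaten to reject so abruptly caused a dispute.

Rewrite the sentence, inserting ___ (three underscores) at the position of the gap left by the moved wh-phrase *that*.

The report that Daniel can threaten to reject ___ so abruptly caused a dispute.

'that' is the direct object of 'reject'. The gap is right after 'reject'.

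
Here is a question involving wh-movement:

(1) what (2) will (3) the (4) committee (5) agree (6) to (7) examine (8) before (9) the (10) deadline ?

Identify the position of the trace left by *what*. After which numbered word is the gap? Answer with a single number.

In situ: The committee will agree to examine what before the deadline.
'what' functions as the direct object of 'examine'. Wh-movement fronts it, leaving a gap right after 'examine':
What will the committee agree to examine ___ before the deadline?
'examine' is word 7.

7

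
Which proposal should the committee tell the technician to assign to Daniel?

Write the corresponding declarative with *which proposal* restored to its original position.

'which proposal' is the direct object of 'assign'. Fronting leaves a gap immediately after 'assign':
Which proposal should the committee tell the technician to assign ___ to Daniel?

The committee should tell the technician to assign which proposal to Daniel.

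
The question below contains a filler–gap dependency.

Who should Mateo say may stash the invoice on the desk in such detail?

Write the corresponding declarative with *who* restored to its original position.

The filler 'who' is interpreted as the subject of the clause embedded under 'say'. Fronting leaves a gap immediately after 'say':
Who should Mateo say ___ may stash the invoice on the desk in such detail?

Mateo should say who may stash the invoice on the desk in such detail.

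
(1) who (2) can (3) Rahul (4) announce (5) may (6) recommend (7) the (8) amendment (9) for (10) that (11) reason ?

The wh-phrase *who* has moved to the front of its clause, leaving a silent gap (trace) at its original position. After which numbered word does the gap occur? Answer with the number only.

In situ: Rahul can announce who may recommend the amendment for that reason.
The filler 'who' is interpreted as the subject of the clause embedded under 'announce'. It moves to the left edge, and the trace sits right after 'announce':
Who can Rahul announce ___ may recommend the amendment for that reason?
'announce' is word 4.

4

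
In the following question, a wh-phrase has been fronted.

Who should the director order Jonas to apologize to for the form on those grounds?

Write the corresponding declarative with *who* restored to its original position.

The director should order Jonas to apologize to who for the form on those grounds.

'who' functions as the object of the preposition 'to'. Wh-movement fronts it, leaving a gap right after 'to':
Who should the director order Jonas to apologize to ___ for the form on those grounds?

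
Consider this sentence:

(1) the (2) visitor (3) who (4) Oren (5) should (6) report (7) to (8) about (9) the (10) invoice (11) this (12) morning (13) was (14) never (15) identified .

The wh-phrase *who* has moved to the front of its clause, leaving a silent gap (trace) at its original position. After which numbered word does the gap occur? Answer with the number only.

'who' functions as the object of the preposition 'to'. Fronting leaves a gap immediately after 'to':
The visitor who Oren should report to ___ about the invoice this morning was never identified.
'to' is word 7.

7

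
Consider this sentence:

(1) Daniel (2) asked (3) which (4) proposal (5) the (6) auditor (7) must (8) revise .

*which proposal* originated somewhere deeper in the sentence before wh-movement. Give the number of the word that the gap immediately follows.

Pre-movement form: The auditor must revise which proposal.
The filler 'which proposal' is interpreted as the direct object of 'revise'. Fronting leaves a gap immediately after 'revise':
Daniel asked which proposal the auditor must revise ___.
'revise' is word 8.

8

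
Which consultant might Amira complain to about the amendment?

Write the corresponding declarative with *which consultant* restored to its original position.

The filler 'which consultant' is interpreted as the object of the preposition 'to'. Wh-movement fronts it, leaving a gap right after 'to':
Which consultant might Amira complain to ___ about the amendment?

Amira might complain to which consultant about the amendment.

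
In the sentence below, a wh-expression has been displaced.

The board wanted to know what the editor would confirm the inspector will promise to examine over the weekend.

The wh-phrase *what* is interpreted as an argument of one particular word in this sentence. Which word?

examine

Before movement: The editor would confirm the inspector will promise to examine what over the weekend.
'what' functions as the direct object of 'examine'. Fronting leaves a gap immediately after 'examine':
The board wanted to know what the editor would confirm the inspector will promise to examine ___ over the weekend.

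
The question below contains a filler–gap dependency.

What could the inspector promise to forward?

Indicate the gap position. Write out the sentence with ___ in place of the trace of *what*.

Underlying clause: The inspector could promise to forward what.
The filler 'what' is interpreted as the direct object of 'forward'. The gap is right after 'forward'.

What could the inspector promise to forward ___?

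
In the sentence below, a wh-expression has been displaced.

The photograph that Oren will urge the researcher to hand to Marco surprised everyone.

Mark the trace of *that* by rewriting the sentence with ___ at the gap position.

'that' functions as the direct object of 'hand'. The gap is right after 'hand'.

The photograph that Oren will urge the researcher to hand ___ to Marco surprised everyone.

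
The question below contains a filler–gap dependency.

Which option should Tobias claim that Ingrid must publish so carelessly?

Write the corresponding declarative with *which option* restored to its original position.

Tobias should claim that Ingrid must publish which option so carelessly.

'which option' functions as the direct object of 'publish'. Wh-movement fronts it, leaving a gap right after 'publish':
Which option should Tobias claim that Ingrid must publish ___ so carelessly?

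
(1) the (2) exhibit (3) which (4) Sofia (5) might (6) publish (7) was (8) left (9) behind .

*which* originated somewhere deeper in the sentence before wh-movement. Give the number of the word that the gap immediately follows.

6

'which' functions as the direct object of 'publish'. Fronting leaves a gap immediately after 'publish':
The exhibit which Sofia might publish ___ was left behind.
'publish' is word 6.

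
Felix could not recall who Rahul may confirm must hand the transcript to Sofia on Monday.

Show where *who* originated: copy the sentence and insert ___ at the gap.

Felix could not recall who Rahul may confirm ___ must hand the transcript to Sofia on Monday.

Underlying clause: Rahul may confirm who must hand the transcript to Sofia on Monday.
'who' is the subject of the clause embedded under 'confirm'. The gap is right after 'confirm'.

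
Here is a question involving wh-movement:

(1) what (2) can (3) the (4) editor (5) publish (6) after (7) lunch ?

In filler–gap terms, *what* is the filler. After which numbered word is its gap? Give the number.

5

Before movement: The editor can publish what after lunch.
The filler 'what' is interpreted as the direct object of 'publish'. It moves to the left edge, and the trace sits right after 'publish':
What can the editor publish ___ after lunch?
'publish' is word 5.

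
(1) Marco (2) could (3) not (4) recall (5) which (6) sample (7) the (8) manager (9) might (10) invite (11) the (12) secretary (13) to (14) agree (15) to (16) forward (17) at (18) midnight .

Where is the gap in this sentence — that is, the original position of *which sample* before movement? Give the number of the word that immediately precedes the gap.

Before movement: The manager might invite the secretary to agree to forward which sample at midnight.
'which sample' is the direct object of 'forward'. Fronting leaves a gap immediately after 'forward':
Marco could not recall which sample the manager might invite the secretary to agree to forward ___ at midnight.
'forward' is word 16.

16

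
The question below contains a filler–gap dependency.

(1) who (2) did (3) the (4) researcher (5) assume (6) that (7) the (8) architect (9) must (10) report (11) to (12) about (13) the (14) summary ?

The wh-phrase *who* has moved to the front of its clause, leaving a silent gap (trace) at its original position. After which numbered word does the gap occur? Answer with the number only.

Underlying clause: The researcher did assume that the architect must report to who about the summary.
'who' functions as the object of the preposition 'to'. Wh-movement fronts it, leaving a gap right after 'to':
Who did the researcher assume that the architect must report to ___ about the summary?
'to' is word 11.

11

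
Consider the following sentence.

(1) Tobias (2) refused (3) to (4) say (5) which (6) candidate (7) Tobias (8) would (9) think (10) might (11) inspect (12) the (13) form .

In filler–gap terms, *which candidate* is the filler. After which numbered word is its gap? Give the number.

Before movement: Tobias would think which candidate might inspect the form.
The filler 'which candidate' is interpreted as the subject of the clause embedded under 'think'. Wh-movement fronts it, leaving a gap right after 'think':
Tobias refused to say which candidate Tobias would think ___ might inspect the form.
'think' is word 9.

9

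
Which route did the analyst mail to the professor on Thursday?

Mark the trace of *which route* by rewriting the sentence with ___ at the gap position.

Before movement: The analyst did mail which route to the professor on Thursday.
The filler 'which route' is interpreted as the direct object of 'mail'. The gap is right after 'mail'.

Which route did the analyst mail ___ to the professor on Thursday?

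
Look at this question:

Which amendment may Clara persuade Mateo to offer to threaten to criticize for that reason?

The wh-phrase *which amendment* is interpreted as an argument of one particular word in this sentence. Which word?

Pre-movement form: Clara may persuade Mateo to offer to threaten to criticize which amendment for that reason.
'which amendment' is the direct object of 'criticize'. It moves to the left edge, and the trace sits right after 'criticize':
Which amendment may Clara persuade Mateo to offer to threaten to criticize ___ for that reason?

criticize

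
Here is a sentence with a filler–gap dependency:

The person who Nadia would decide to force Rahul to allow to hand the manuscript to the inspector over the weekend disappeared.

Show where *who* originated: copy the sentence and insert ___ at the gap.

'who' functions as the direct object of 'allow'. The gap is right after 'allow'.

The person who Nadia would decide to force Rahul to allow ___ to hand the manuscript to the inspector over the weekend disappeared.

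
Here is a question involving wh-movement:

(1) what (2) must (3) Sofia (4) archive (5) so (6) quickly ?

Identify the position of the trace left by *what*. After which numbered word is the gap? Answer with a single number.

Pre-movement form: Sofia must archive what so quickly.
'what' is the direct object of 'archive'. It moves to the left edge, and the trace sits right after 'archive':
What must Sofia archive ___ so quickly?
'archive' is word 4.

4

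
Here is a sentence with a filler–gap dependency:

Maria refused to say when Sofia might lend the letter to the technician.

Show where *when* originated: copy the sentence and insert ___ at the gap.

Pre-movement form: Sofia might lend the letter to the technician when.
'when' is the temporal adjunct. The gap is right after 'technician'.

Maria refused to say when Sofia might lend the letter to the technician ___.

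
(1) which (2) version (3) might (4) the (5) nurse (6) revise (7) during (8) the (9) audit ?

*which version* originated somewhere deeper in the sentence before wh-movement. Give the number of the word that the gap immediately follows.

6

Underlying clause: The nurse might revise which version during the audit.
The filler 'which version' is interpreted as the direct object of 'revise'. Fronting leaves a gap immediately after 'revise':
Which version might the nurse revise ___ during the audit?
'revise' is word 6.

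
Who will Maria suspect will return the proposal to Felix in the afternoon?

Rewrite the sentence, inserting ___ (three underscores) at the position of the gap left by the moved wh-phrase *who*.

Before movement: Maria will suspect who will return the proposal to Felix in the afternoon.
The filler 'who' is interpreted as the subject of the clause embedded under 'suspect'. The gap is right after 'suspect'.

Who will Maria suspect ___ will return the proposal to Felix in the afternoon?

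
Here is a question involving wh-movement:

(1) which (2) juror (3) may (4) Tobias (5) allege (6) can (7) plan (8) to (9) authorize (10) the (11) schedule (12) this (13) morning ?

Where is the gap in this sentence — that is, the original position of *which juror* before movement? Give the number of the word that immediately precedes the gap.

5

Pre-movement form: Tobias may allege which juror can plan to authorize the schedule this morning.
The filler 'which juror' is interpreted as the subject of the clause embedded under 'allege'. It moves to the left edge, and the trace sits right after 'allege':
Which juror may Tobias allege ___ can plan to authorize the schedule this morning?
'allege' is word 5.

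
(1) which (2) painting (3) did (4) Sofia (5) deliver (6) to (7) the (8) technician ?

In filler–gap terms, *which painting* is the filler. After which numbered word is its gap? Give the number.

5

Underlying clause: Sofia did deliver which painting to the technician.
'which painting' functions as the direct object of 'deliver'. It moves to the left edge, and the trace sits right after 'deliver':
Which painting did Sofia deliver ___ to the technician?
'deliver' is word 5.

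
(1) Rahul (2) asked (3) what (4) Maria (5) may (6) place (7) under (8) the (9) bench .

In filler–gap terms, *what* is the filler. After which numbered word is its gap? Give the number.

Underlying clause: Maria may place what under the bench.
'what' is the direct object of 'place'. Fronting leaves a gap immediately after 'place':
Rahul asked what Maria may place ___ under the bench.
'place' is word 6.

6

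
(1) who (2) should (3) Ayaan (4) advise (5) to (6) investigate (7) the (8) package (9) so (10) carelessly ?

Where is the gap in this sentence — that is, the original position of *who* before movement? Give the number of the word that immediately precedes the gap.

Before movement: Ayaan should advise who to investigate the package so carelessly.
The filler 'who' is interpreted as the direct object of 'advise'. Fronting leaves a gap immediately after 'advise':
Who should Ayaan advise ___ to investigate the package so carelessly?
'advise' is word 4.

4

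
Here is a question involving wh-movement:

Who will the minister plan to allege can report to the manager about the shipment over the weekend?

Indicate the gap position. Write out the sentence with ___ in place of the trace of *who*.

Underlying clause: The minister will plan to allege who can report to the manager about the shipment over the weekend.
'who' functions as the subject of the clause embedded under 'allege'. The gap is right after 'allege'.

Who will the minister plan to allege ___ can report to the manager about the shipment over the weekend?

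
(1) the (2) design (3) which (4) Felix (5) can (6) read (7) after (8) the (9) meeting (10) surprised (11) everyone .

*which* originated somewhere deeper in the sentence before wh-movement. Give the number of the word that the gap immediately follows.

6

'which' functions as the direct object of 'read'. Wh-movement fronts it, leaving a gap right after 'read':
The design which Felix can read ___ after the meeting surprised everyone.
'read' is word 6.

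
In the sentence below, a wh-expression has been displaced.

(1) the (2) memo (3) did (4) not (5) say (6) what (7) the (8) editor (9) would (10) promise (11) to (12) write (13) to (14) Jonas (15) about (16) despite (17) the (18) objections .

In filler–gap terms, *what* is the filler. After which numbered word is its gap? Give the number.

15

In situ: The editor would promise to write to Jonas about what despite the objections.
'what' is the object of the preposition 'about'. Wh-movement fronts it, leaving a gap right after 'about':
The memo did not say what the editor would promise to write to Jonas about ___ despite the objections.
'about' is word 15.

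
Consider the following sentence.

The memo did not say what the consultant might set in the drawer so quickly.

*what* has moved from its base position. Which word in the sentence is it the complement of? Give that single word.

set

Before movement: The consultant might set what in the drawer so quickly.
The filler 'what' is interpreted as the direct object of 'set'. Wh-movement fronts it, leaving a gap right after 'set':
The memo did not say what the consultant might set ___ in the drawer so quickly.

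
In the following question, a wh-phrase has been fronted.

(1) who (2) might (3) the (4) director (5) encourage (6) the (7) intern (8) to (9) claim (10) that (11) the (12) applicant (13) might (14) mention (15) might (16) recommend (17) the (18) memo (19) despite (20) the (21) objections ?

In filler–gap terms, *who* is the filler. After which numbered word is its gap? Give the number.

Underlying clause: The director might encourage the intern to claim that the applicant might mention who might recommend the memo despite the objections.
The filler 'who' is interpreted as the subject of the clause embedded under 'mention'. Wh-movement fronts it, leaving a gap right after 'mention':
Who might the director encourage the intern to claim that the applicant might mention ___ might recommend the memo despite the objections?
'mention' is word 14.

14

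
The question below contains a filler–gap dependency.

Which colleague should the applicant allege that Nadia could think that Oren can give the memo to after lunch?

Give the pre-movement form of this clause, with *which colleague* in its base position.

'which colleague' functions as the object of the preposition 'to' (recipient of 'give'). Wh-movement fronts it, leaving a gap right after 'to':
Which colleague should the applicant allege that Nadia could think that Oren can give the memo to ___ after lunch?

The applicant should allege that Nadia could think that Oren can give the memo to which colleague after lunch.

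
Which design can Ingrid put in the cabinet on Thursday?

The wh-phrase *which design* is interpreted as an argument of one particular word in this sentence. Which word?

put

Pre-movement form: Ingrid can put which design in the cabinet on Thursday.
The filler 'which design' is interpreted as the direct object of 'put'. It moves to the left edge, and the trace sits right after 'put':
Which design can Ingrid put ___ in the cabinet on Thursday?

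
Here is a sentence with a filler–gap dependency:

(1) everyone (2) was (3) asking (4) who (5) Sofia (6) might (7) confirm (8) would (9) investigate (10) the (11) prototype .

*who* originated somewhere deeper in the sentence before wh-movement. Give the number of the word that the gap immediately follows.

Pre-movement form: Sofia might confirm who would investigate the prototype.
The filler 'who' is interpreted as the subject of the clause embedded under 'confirm'. Fronting leaves a gap immediately after 'confirm':
Everyone was asking who Sofia might confirm ___ would investigate the prototype.
'confirm' is word 7.

7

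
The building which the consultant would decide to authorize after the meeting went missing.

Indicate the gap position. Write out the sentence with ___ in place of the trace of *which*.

'which' functions as the direct object of 'authorize'. The gap is right after 'authorize'.

The building which the consultant would decide to authorize ___ after the meeting went missing.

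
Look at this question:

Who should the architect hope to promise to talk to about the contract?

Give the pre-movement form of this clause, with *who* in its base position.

The filler 'who' is interpreted as the object of the preposition 'to'. It moves to the left edge, and the trace sits right after 'to':
Who should the architect hope to promise to talk to ___ about the contract?

The architect should hope to promise to talk to who about the contract.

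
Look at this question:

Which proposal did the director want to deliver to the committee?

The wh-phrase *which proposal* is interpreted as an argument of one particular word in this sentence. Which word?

Underlying clause: The director did want to deliver which proposal to the committee.
'which proposal' is the direct object of 'deliver'. Fronting leaves a gap immediately after 'deliver':
Which proposal did the director want to deliver ___ to the committee?

deliver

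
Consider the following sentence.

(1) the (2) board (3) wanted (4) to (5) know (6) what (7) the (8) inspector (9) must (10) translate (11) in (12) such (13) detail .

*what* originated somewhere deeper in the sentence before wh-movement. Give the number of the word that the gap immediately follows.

Underlying clause: The inspector must translate what in such detail.
'what' functions as the direct object of 'translate'. Fronting leaves a gap immediately after 'translate':
The board wanted to know what the inspector must translate ___ in such detail.
'translate' is word 10.

10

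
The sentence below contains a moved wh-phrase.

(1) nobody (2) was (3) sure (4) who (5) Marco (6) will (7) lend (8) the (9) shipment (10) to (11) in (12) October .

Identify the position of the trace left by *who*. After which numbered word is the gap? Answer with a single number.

10

Pre-movement form: Marco will lend the shipment to who in October.
'who' functions as the object of the preposition 'to' (recipient of 'lend'). Wh-movement fronts it, leaving a gap right after 'to':
Nobody was sure who Marco will lend the shipment to ___ in October.
'to' is word 10.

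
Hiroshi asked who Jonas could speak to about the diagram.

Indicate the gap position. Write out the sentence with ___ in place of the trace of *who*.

Hiroshi asked who Jonas could speak to ___ about the diagram.

In situ: Jonas could speak to who about the diagram.
The filler 'who' is interpreted as the object of the preposition 'to'. The gap is right after 'to'.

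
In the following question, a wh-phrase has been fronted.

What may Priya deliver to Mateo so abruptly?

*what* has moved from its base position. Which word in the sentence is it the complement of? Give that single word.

Underlying clause: Priya may deliver what to Mateo so abruptly.
The filler 'what' is interpreted as the direct object of 'deliver'. It moves to the left edge, and the trace sits right after 'deliver':
What may Priya deliver ___ to Mateo so abruptly?

deliver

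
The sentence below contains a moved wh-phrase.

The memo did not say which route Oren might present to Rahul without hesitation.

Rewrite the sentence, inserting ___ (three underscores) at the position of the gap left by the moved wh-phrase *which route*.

The memo did not say which route Oren might present ___ to Rahul without hesitation.

Underlying clause: Oren might present which route to Rahul without hesitation.
The filler 'which route' is interpreted as the direct object of 'present'. The gap is right after 'present'.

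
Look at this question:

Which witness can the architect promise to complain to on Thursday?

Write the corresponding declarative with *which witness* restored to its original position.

The architect can promise to complain to which witness on Thursday.

The filler 'which witness' is interpreted as the object of the preposition 'to'. Fronting leaves a gap immediately after 'to':
Which witness can the architect promise to complain to ___ on Thursday?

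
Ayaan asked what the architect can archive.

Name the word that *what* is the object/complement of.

archive

Underlying clause: The architect can archive what.
'what' functions as the direct object of 'archive'. It moves to the left edge, and the trace sits right after 'archive':
Ayaan asked what the architect can archive ___.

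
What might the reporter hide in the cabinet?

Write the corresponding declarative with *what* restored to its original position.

The reporter might hide what in the cabinet.

'what' functions as the direct object of 'hide'. It moves to the left edge, and the trace sits right after 'hide':
What might the reporter hide ___ in the cabinet?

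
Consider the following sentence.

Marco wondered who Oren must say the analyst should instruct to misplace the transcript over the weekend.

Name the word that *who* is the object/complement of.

In situ: Oren must say the analyst should instruct who to misplace the transcript over the weekend.
'who' is the direct object of 'instruct'. It moves to the left edge, and the trace sits right after 'instruct':
Marco wondered who Oren must say the analyst should instruct ___ to misplace the transcript over the weekend.

instruct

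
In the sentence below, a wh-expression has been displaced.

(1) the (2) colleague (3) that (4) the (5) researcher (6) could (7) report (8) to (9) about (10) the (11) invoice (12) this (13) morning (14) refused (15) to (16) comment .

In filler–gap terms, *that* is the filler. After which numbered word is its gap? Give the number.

8

'that' functions as the object of the preposition 'to'. It moves to the left edge, and the trace sits right after 'to':
The colleague that the researcher could report to ___ about the invoice this morning refused to comment.
'to' is word 8.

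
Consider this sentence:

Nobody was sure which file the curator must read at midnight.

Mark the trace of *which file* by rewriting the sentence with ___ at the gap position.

Nobody was sure which file the curator must read ___ at midnight.

In situ: The curator must read which file at midnight.
The filler 'which file' is interpreted as the direct object of 'read'. The gap is right after 'read'.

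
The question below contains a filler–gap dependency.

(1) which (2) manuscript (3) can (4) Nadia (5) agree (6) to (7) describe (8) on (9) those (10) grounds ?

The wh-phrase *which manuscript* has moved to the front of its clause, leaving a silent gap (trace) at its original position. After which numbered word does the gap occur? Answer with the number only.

Before movement: Nadia can agree to describe which manuscript on those grounds.
'which manuscript' is the direct object of 'describe'. Fronting leaves a gap immediately after 'describe':
Which manuscript can Nadia agree to describe ___ on those grounds?
'describe' is word 7.

7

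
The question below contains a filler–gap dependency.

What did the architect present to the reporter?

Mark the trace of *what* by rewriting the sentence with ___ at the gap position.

What did the architect present ___ to the reporter?

Underlying clause: The architect did present what to the reporter.
'what' functions as the direct object of 'present'. The gap is right after 'present'.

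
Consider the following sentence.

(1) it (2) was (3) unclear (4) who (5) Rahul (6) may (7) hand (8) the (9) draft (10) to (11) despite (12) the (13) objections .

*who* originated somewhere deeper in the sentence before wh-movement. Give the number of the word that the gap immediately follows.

In situ: Rahul may hand the draft to who despite the objections.
'who' is the object of the preposition 'to' (recipient of 'hand'). Fronting leaves a gap immediately after 'to':
It was unclear who Rahul may hand the draft to ___ despite the objections.
'to' is word 10.

10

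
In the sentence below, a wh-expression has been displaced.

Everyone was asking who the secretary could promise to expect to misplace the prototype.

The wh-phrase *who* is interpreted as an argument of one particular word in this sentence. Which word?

Before movement: The secretary could promise to expect who to misplace the prototype.
'who' functions as the direct object of 'expect'. Wh-movement fronts it, leaving a gap right after 'expect':
Everyone was asking who the secretary could promise to expect ___ to misplace the prototype.

expect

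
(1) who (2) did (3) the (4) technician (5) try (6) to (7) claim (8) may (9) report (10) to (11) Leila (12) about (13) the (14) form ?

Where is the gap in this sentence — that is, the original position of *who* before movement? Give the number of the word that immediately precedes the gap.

7

In situ: The technician did try to claim who may report to Leila about the form.
'who' functions as the subject of the clause embedded under 'claim'. It moves to the left edge, and the trace sits right after 'claim':
Who did the technician try to claim ___ may report to Leila about the form?
'claim' is word 7.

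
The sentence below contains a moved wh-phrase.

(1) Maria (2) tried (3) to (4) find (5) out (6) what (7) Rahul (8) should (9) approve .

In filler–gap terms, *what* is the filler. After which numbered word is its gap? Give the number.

Underlying clause: Rahul should approve what.
The filler 'what' is interpreted as the direct object of 'approve'. It moves to the left edge, and the trace sits right after 'approve':
Maria tried to find out what Rahul should approve ___.
'approve' is word 9.

9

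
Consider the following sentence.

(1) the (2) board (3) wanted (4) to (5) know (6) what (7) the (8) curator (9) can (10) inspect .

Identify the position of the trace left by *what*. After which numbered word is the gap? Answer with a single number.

Before movement: The curator can inspect what.
'what' is the direct object of 'inspect'. It moves to the left edge, and the trace sits right after 'inspect':
The board wanted to know what the curator can inspect ___.
'inspect' is word 10.

10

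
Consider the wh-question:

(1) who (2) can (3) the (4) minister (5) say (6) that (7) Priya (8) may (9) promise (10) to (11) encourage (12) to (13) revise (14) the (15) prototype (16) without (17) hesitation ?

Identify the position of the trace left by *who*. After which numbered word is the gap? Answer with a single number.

Before movement: The minister can say that Priya may promise to encourage who to revise the prototype without hesitation.
'who' is the direct object of 'encourage'. Wh-movement fronts it, leaving a gap right after 'encourage':
Who can the minister say that Priya may promise to encourage ___ to revise the prototype without hesitation?
'encourage' is word 11.

11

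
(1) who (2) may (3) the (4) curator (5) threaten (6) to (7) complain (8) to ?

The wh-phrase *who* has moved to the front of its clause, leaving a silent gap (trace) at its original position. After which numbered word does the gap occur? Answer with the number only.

8

Pre-movement form: The curator may threaten to complain to who.
'who' functions as the object of the preposition 'to'. Fronting leaves a gap immediately after 'to':
Who may the curator threaten to complain to ___?
'to' is word 8.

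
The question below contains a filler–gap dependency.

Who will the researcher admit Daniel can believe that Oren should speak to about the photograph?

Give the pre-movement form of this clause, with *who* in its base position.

The researcher will admit Daniel can believe that Oren should speak to who about the photograph.

'who' functions as the object of the preposition 'to'. It moves to the left edge, and the trace sits right after 'to':
Who will the researcher admit Daniel can believe that Oren should speak to ___ about the photograph?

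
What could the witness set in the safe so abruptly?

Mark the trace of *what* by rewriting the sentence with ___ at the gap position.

In situ: The witness could set what in the safe so abruptly.
'what' is the direct object of 'set'. The gap is right after 'set'.

What could the witness set ___ in the safe so abruptly?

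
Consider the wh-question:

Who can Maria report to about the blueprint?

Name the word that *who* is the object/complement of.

Pre-movement form: Maria can report to who about the blueprint.
'who' is the object of the preposition 'to'. Fronting leaves a gap immediately after 'to':
Who can Maria report to ___ about the blueprint?

to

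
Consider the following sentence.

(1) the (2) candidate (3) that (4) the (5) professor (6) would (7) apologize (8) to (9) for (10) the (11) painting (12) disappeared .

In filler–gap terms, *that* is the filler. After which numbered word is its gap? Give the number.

8

'that' is the object of the preposition 'to'. Fronting leaves a gap immediately after 'to':
The candidate that the professor would apologize to ___ for the painting disappeared.
'to' is word 8.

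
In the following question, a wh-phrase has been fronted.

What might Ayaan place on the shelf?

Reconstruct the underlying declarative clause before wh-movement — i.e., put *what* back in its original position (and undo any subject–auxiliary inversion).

The filler 'what' is interpreted as the direct object of 'place'. It moves to the left edge, and the trace sits right after 'place':
What might Ayaan place ___ on the shelf?

Ayaan might place what on the shelf.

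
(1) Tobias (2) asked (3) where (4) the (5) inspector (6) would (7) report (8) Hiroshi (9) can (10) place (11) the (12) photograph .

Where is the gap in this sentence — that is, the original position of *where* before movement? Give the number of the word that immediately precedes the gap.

Before movement: The inspector would report Hiroshi can place the photograph where.
'where' functions as the locative complement of 'place'. Wh-movement fronts it, leaving a gap right after 'photograph':
Tobias asked where the inspector would report Hiroshi can place the photograph ___.
'photograph' is word 12.

12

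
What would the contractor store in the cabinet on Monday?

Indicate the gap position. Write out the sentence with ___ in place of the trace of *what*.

Underlying clause: The contractor would store what in the cabinet on Monday.
'what' is the direct object of 'store'. The gap is right after 'store'.

What would the contractor store ___ in the cabinet on Monday?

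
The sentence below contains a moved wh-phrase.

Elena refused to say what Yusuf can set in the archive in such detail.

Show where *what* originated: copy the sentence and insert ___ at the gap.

Elena refused to say what Yusuf can set ___ in the archive in such detail.

Before movement: Yusuf can set what in the archive in such detail.
'what' is the direct object of 'set'. The gap is right after 'set'.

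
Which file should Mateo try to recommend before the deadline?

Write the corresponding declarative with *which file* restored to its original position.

Mateo should try to recommend which file before the deadline.

'which file' is the direct object of 'recommend'. It moves to the left edge, and the trace sits right after 'recommend':
Which file should Mateo try to recommend ___ before the deadline?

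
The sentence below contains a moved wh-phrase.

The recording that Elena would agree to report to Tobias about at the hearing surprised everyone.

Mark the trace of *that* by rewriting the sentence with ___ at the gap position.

'that' functions as the object of the preposition 'about'. The gap is right after 'about'.

The recording that Elena would agree to report to Tobias about ___ at the hearing surprised everyone.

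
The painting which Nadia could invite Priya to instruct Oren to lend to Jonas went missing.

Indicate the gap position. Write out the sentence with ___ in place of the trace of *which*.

The filler 'which' is interpreted as the direct object of 'lend'. The gap is right after 'lend'.

The painting which Nadia could invite Priya to instruct Oren to lend ___ to Jonas went missing.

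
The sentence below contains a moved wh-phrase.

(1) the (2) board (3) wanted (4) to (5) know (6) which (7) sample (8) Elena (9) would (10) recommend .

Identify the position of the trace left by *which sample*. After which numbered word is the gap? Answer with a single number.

Underlying clause: Elena would recommend which sample.
'which sample' is the direct object of 'recommend'. Wh-movement fronts it, leaving a gap right after 'recommend':
The board wanted to know which sample Elena would recommend ___.
'recommend' is word 10.

10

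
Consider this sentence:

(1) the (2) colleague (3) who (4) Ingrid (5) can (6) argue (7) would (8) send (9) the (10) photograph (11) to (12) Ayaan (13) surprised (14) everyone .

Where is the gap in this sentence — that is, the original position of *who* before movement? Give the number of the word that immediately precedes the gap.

'who' is the subject of the clause embedded under 'argue'. It moves to the left edge, and the trace sits right after 'argue':
The colleague who Ingrid can argue ___ would send the photograph to Ayaan surprised everyone.
'argue' is word 6.

6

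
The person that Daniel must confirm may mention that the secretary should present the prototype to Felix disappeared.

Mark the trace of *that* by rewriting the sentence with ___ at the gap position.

The person that Daniel must confirm ___ may mention that the secretary should present the prototype to Felix disappeared.

The filler 'that' is interpreted as the subject of the clause embedded under 'confirm'. The gap is right after 'confirm'.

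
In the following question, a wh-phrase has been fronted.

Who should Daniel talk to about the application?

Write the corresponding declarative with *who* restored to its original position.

The filler 'who' is interpreted as the object of the preposition 'to'. It moves to the left edge, and the trace sits right after 'to':
Who should Daniel talk to ___ about the application?

Daniel should talk to who about the application.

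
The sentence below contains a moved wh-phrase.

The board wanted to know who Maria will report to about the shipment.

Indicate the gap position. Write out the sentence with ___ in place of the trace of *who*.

The board wanted to know who Maria will report to ___ about the shipment.

Before movement: Maria will report to who about the shipment.
'who' is the object of the preposition 'to'. The gap is right after 'to'.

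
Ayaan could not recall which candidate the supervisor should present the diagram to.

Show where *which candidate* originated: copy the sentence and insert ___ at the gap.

Ayaan could not recall which candidate the supervisor should present the diagram to ___.

Pre-movement form: The supervisor should present the diagram to which candidate.
'which candidate' is the object of the preposition 'to' (recipient of 'present'). The gap is right after 'to'.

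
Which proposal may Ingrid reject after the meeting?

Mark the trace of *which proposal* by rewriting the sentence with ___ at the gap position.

Underlying clause: Ingrid may reject which proposal after the meeting.
'which proposal' functions as the direct object of 'reject'. The gap is right after 'reject'.

Which proposal may Ingrid reject ___ after the meeting?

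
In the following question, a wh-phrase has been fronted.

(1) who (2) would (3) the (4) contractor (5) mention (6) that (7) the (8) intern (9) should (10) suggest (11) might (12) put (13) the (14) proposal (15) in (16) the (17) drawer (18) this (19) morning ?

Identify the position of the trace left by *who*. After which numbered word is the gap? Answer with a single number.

Pre-movement form: The contractor would mention that the intern should suggest who might put the proposal in the drawer this morning.
The filler 'who' is interpreted as the subject of the clause embedded under 'suggest'. Wh-movement fronts it, leaving a gap right after 'suggest':
Who would the contractor mention that the intern should suggest ___ might put the proposal in the drawer this morning?
'suggest' is word 10.

10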